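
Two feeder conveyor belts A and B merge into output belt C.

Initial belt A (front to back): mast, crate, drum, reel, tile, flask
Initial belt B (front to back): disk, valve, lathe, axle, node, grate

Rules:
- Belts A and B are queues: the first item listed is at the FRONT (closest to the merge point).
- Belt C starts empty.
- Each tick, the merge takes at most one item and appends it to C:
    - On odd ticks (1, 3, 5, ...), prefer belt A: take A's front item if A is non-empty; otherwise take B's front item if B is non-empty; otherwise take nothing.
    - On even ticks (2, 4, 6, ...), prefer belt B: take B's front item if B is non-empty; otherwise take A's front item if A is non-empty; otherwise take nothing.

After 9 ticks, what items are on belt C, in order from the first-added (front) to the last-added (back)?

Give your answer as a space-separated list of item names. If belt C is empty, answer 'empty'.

Tick 1: prefer A, take mast from A; A=[crate,drum,reel,tile,flask] B=[disk,valve,lathe,axle,node,grate] C=[mast]
Tick 2: prefer B, take disk from B; A=[crate,drum,reel,tile,flask] B=[valve,lathe,axle,node,grate] C=[mast,disk]
Tick 3: prefer A, take crate from A; A=[drum,reel,tile,flask] B=[valve,lathe,axle,node,grate] C=[mast,disk,crate]
Tick 4: prefer B, take valve from B; A=[drum,reel,tile,flask] B=[lathe,axle,node,grate] C=[mast,disk,crate,valve]
Tick 5: prefer A, take drum from A; A=[reel,tile,flask] B=[lathe,axle,node,grate] C=[mast,disk,crate,valve,drum]
Tick 6: prefer B, take lathe from B; A=[reel,tile,flask] B=[axle,node,grate] C=[mast,disk,crate,valve,drum,lathe]
Tick 7: prefer A, take reel from A; A=[tile,flask] B=[axle,node,grate] C=[mast,disk,crate,valve,drum,lathe,reel]
Tick 8: prefer B, take axle from B; A=[tile,flask] B=[node,grate] C=[mast,disk,crate,valve,drum,lathe,reel,axle]
Tick 9: prefer A, take tile from A; A=[flask] B=[node,grate] C=[mast,disk,crate,valve,drum,lathe,reel,axle,tile]

Answer: mast disk crate valve drum lathe reel axle tile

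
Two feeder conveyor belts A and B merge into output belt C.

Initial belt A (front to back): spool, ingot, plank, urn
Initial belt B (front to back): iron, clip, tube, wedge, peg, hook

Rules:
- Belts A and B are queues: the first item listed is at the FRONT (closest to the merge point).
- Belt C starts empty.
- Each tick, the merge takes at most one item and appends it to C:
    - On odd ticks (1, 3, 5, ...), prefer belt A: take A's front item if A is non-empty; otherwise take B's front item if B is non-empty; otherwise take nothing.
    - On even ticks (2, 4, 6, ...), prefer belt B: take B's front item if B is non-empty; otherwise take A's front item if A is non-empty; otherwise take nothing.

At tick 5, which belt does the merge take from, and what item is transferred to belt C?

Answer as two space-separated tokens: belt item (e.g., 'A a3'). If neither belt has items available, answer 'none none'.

Tick 1: prefer A, take spool from A; A=[ingot,plank,urn] B=[iron,clip,tube,wedge,peg,hook] C=[spool]
Tick 2: prefer B, take iron from B; A=[ingot,plank,urn] B=[clip,tube,wedge,peg,hook] C=[spool,iron]
Tick 3: prefer A, take ingot from A; A=[plank,urn] B=[clip,tube,wedge,peg,hook] C=[spool,iron,ingot]
Tick 4: prefer B, take clip from B; A=[plank,urn] B=[tube,wedge,peg,hook] C=[spool,iron,ingot,clip]
Tick 5: prefer A, take plank from A; A=[urn] B=[tube,wedge,peg,hook] C=[spool,iron,ingot,clip,plank]

Answer: A plank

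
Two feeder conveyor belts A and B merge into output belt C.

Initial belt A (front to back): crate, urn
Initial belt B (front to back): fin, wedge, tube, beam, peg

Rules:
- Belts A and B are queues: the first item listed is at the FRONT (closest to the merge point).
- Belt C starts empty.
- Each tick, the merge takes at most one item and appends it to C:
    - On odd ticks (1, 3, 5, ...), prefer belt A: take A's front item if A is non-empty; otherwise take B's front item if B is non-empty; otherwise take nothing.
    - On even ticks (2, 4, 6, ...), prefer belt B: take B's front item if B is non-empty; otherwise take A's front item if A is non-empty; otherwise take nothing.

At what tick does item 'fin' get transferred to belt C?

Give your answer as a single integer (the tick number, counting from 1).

Tick 1: prefer A, take crate from A; A=[urn] B=[fin,wedge,tube,beam,peg] C=[crate]
Tick 2: prefer B, take fin from B; A=[urn] B=[wedge,tube,beam,peg] C=[crate,fin]

Answer: 2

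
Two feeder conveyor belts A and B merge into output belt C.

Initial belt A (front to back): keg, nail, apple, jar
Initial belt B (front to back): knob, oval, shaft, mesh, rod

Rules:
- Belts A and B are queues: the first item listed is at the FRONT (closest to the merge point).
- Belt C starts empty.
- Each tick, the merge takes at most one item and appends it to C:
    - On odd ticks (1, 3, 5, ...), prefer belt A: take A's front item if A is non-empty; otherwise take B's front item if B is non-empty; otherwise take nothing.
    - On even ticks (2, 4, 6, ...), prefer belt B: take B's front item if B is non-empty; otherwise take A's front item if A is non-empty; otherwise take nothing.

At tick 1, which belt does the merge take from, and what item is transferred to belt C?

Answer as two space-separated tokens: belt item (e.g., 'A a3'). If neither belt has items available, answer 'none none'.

Tick 1: prefer A, take keg from A; A=[nail,apple,jar] B=[knob,oval,shaft,mesh,rod] C=[keg]

Answer: A keg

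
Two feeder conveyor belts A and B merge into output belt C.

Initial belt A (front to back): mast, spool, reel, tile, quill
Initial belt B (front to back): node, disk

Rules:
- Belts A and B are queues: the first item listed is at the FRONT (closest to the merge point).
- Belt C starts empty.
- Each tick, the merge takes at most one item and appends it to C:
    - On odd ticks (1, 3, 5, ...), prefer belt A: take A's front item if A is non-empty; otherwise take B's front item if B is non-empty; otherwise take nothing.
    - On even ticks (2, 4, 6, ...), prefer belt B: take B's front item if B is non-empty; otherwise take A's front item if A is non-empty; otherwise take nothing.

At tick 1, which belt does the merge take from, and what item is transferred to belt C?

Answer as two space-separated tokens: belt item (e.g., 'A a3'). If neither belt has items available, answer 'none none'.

Tick 1: prefer A, take mast from A; A=[spool,reel,tile,quill] B=[node,disk] C=[mast]

Answer: A mast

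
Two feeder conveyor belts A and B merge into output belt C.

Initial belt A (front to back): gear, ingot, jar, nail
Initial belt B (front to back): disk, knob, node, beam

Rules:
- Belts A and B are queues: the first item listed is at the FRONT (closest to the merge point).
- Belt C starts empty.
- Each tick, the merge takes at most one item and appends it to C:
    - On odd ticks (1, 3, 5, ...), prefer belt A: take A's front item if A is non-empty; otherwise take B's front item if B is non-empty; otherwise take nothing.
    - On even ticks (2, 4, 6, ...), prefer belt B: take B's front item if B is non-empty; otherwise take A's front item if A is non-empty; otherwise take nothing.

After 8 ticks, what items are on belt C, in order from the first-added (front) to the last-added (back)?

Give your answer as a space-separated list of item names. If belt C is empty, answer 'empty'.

Tick 1: prefer A, take gear from A; A=[ingot,jar,nail] B=[disk,knob,node,beam] C=[gear]
Tick 2: prefer B, take disk from B; A=[ingot,jar,nail] B=[knob,node,beam] C=[gear,disk]
Tick 3: prefer A, take ingot from A; A=[jar,nail] B=[knob,node,beam] C=[gear,disk,ingot]
Tick 4: prefer B, take knob from B; A=[jar,nail] B=[node,beam] C=[gear,disk,ingot,knob]
Tick 5: prefer A, take jar from A; A=[nail] B=[node,beam] C=[gear,disk,ingot,knob,jar]
Tick 6: prefer B, take node from B; A=[nail] B=[beam] C=[gear,disk,ingot,knob,jar,node]
Tick 7: prefer A, take nail from A; A=[-] B=[beam] C=[gear,disk,ingot,knob,jar,node,nail]
Tick 8: prefer B, take beam from B; A=[-] B=[-] C=[gear,disk,ingot,knob,jar,node,nail,beam]

Answer: gear disk ingot knob jar node nail beam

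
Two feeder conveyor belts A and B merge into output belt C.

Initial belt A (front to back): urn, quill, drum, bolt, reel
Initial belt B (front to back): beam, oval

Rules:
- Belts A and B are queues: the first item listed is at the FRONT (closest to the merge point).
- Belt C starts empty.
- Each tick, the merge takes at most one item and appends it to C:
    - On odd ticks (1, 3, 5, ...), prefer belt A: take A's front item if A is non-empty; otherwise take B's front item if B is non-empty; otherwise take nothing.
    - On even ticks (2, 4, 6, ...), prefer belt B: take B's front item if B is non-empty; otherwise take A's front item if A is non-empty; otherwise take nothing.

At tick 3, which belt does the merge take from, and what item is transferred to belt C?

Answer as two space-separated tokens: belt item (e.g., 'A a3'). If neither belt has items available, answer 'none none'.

Tick 1: prefer A, take urn from A; A=[quill,drum,bolt,reel] B=[beam,oval] C=[urn]
Tick 2: prefer B, take beam from B; A=[quill,drum,bolt,reel] B=[oval] C=[urn,beam]
Tick 3: prefer A, take quill from A; A=[drum,bolt,reel] B=[oval] C=[urn,beam,quill]

Answer: A quill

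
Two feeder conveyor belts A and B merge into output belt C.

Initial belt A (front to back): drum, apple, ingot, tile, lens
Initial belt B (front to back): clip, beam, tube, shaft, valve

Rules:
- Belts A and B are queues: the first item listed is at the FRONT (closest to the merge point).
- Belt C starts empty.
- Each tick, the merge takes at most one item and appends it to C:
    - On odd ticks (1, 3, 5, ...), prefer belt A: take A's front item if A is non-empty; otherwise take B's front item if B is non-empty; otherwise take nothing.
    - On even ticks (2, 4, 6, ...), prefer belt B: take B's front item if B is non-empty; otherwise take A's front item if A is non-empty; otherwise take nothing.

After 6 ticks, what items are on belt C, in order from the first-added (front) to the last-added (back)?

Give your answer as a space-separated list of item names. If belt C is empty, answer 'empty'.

Tick 1: prefer A, take drum from A; A=[apple,ingot,tile,lens] B=[clip,beam,tube,shaft,valve] C=[drum]
Tick 2: prefer B, take clip from B; A=[apple,ingot,tile,lens] B=[beam,tube,shaft,valve] C=[drum,clip]
Tick 3: prefer A, take apple from A; A=[ingot,tile,lens] B=[beam,tube,shaft,valve] C=[drum,clip,apple]
Tick 4: prefer B, take beam from B; A=[ingot,tile,lens] B=[tube,shaft,valve] C=[drum,clip,apple,beam]
Tick 5: prefer A, take ingot from A; A=[tile,lens] B=[tube,shaft,valve] C=[drum,clip,apple,beam,ingot]
Tick 6: prefer B, take tube from B; A=[tile,lens] B=[shaft,valve] C=[drum,clip,apple,beam,ingot,tube]

Answer: drum clip apple beam ingot tube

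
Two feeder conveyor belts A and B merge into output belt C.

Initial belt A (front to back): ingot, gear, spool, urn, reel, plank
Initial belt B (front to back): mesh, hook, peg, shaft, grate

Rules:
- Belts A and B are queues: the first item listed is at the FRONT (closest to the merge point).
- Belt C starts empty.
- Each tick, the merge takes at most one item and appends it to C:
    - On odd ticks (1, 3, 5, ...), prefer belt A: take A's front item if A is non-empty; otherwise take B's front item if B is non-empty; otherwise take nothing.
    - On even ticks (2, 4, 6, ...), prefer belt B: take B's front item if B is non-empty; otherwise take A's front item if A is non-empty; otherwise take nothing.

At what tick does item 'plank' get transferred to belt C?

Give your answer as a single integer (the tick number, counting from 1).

Tick 1: prefer A, take ingot from A; A=[gear,spool,urn,reel,plank] B=[mesh,hook,peg,shaft,grate] C=[ingot]
Tick 2: prefer B, take mesh from B; A=[gear,spool,urn,reel,plank] B=[hook,peg,shaft,grate] C=[ingot,mesh]
Tick 3: prefer A, take gear from A; A=[spool,urn,reel,plank] B=[hook,peg,shaft,grate] C=[ingot,mesh,gear]
Tick 4: prefer B, take hook from B; A=[spool,urn,reel,plank] B=[peg,shaft,grate] C=[ingot,mesh,gear,hook]
Tick 5: prefer A, take spool from A; A=[urn,reel,plank] B=[peg,shaft,grate] C=[ingot,mesh,gear,hook,spool]
Tick 6: prefer B, take peg from B; A=[urn,reel,plank] B=[shaft,grate] C=[ingot,mesh,gear,hook,spool,peg]
Tick 7: prefer A, take urn from A; A=[reel,plank] B=[shaft,grate] C=[ingot,mesh,gear,hook,spool,peg,urn]
Tick 8: prefer B, take shaft from B; A=[reel,plank] B=[grate] C=[ingot,mesh,gear,hook,spool,peg,urn,shaft]
Tick 9: prefer A, take reel from A; A=[plank] B=[grate] C=[ingot,mesh,gear,hook,spool,peg,urn,shaft,reel]
Tick 10: prefer B, take grate from B; A=[plank] B=[-] C=[ingot,mesh,gear,hook,spool,peg,urn,shaft,reel,grate]
Tick 11: prefer A, take plank from A; A=[-] B=[-] C=[ingot,mesh,gear,hook,spool,peg,urn,shaft,reel,grate,plank]

Answer: 11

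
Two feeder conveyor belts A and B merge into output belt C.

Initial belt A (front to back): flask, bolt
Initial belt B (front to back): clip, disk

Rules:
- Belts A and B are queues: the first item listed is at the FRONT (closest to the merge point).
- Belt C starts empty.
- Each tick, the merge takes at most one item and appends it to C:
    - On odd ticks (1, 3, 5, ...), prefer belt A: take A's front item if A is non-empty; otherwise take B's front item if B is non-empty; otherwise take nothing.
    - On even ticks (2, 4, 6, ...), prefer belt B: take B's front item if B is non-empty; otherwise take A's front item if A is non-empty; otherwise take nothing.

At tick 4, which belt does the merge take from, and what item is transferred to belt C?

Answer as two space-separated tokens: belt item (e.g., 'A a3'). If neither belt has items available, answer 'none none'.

Answer: B disk

Derivation:
Tick 1: prefer A, take flask from A; A=[bolt] B=[clip,disk] C=[flask]
Tick 2: prefer B, take clip from B; A=[bolt] B=[disk] C=[flask,clip]
Tick 3: prefer A, take bolt from A; A=[-] B=[disk] C=[flask,clip,bolt]
Tick 4: prefer B, take disk from B; A=[-] B=[-] C=[flask,clip,bolt,disk]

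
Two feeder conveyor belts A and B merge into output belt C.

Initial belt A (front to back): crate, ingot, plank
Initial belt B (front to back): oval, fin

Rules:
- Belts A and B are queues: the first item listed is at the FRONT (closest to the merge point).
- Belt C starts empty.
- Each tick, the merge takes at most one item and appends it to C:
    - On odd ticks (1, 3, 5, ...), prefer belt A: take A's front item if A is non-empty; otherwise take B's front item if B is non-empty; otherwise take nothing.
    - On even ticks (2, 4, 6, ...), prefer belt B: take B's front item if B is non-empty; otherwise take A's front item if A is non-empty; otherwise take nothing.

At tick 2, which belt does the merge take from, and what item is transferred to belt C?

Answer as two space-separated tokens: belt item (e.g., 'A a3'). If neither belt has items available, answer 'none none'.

Tick 1: prefer A, take crate from A; A=[ingot,plank] B=[oval,fin] C=[crate]
Tick 2: prefer B, take oval from B; A=[ingot,plank] B=[fin] C=[crate,oval]

Answer: B oval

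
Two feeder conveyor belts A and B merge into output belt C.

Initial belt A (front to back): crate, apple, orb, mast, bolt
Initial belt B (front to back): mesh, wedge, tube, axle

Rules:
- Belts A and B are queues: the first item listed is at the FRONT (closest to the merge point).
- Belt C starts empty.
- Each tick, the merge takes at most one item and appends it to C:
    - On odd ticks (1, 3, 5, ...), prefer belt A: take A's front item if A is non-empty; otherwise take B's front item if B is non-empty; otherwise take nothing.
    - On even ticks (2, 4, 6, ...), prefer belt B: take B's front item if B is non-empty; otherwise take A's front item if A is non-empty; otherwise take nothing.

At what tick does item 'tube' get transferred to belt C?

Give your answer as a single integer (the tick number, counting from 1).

Tick 1: prefer A, take crate from A; A=[apple,orb,mast,bolt] B=[mesh,wedge,tube,axle] C=[crate]
Tick 2: prefer B, take mesh from B; A=[apple,orb,mast,bolt] B=[wedge,tube,axle] C=[crate,mesh]
Tick 3: prefer A, take apple from A; A=[orb,mast,bolt] B=[wedge,tube,axle] C=[crate,mesh,apple]
Tick 4: prefer B, take wedge from B; A=[orb,mast,bolt] B=[tube,axle] C=[crate,mesh,apple,wedge]
Tick 5: prefer A, take orb from A; A=[mast,bolt] B=[tube,axle] C=[crate,mesh,apple,wedge,orb]
Tick 6: prefer B, take tube from B; A=[mast,bolt] B=[axle] C=[crate,mesh,apple,wedge,orb,tube]

Answer: 6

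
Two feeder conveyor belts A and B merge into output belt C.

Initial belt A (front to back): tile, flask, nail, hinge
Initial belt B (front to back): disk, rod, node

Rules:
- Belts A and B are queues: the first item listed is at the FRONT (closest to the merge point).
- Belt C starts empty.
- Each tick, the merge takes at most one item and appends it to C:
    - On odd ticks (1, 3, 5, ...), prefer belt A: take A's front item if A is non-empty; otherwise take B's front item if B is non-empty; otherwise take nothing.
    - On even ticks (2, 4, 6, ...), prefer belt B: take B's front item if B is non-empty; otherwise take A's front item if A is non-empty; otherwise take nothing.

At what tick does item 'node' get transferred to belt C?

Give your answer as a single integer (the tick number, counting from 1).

Answer: 6

Derivation:
Tick 1: prefer A, take tile from A; A=[flask,nail,hinge] B=[disk,rod,node] C=[tile]
Tick 2: prefer B, take disk from B; A=[flask,nail,hinge] B=[rod,node] C=[tile,disk]
Tick 3: prefer A, take flask from A; A=[nail,hinge] B=[rod,node] C=[tile,disk,flask]
Tick 4: prefer B, take rod from B; A=[nail,hinge] B=[node] C=[tile,disk,flask,rod]
Tick 5: prefer A, take nail from A; A=[hinge] B=[node] C=[tile,disk,flask,rod,nail]
Tick 6: prefer B, take node from B; A=[hinge] B=[-] C=[tile,disk,flask,rod,nail,node]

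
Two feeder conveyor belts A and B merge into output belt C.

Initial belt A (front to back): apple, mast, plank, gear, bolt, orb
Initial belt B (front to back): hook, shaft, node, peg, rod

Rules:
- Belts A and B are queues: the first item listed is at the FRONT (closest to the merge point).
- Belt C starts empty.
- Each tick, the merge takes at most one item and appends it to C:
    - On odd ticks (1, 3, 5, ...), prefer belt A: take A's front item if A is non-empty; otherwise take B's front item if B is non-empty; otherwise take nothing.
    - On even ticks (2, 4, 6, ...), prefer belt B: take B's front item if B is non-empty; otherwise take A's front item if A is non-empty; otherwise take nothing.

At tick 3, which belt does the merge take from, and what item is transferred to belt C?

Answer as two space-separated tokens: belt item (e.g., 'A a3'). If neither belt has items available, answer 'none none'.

Answer: A mast

Derivation:
Tick 1: prefer A, take apple from A; A=[mast,plank,gear,bolt,orb] B=[hook,shaft,node,peg,rod] C=[apple]
Tick 2: prefer B, take hook from B; A=[mast,plank,gear,bolt,orb] B=[shaft,node,peg,rod] C=[apple,hook]
Tick 3: prefer A, take mast from A; A=[plank,gear,bolt,orb] B=[shaft,node,peg,rod] C=[apple,hook,mast]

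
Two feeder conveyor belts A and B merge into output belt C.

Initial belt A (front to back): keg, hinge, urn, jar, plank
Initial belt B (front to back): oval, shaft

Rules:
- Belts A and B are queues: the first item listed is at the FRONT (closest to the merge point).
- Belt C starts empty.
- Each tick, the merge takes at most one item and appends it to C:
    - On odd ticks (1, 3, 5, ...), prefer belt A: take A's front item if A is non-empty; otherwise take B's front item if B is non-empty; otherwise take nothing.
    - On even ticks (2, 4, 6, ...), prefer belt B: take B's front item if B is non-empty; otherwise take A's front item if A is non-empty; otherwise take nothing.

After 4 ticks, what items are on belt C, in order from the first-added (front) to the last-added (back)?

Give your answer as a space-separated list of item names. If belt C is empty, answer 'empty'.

Tick 1: prefer A, take keg from A; A=[hinge,urn,jar,plank] B=[oval,shaft] C=[keg]
Tick 2: prefer B, take oval from B; A=[hinge,urn,jar,plank] B=[shaft] C=[keg,oval]
Tick 3: prefer A, take hinge from A; A=[urn,jar,plank] B=[shaft] C=[keg,oval,hinge]
Tick 4: prefer B, take shaft from B; A=[urn,jar,plank] B=[-] C=[keg,oval,hinge,shaft]

Answer: keg oval hinge shaft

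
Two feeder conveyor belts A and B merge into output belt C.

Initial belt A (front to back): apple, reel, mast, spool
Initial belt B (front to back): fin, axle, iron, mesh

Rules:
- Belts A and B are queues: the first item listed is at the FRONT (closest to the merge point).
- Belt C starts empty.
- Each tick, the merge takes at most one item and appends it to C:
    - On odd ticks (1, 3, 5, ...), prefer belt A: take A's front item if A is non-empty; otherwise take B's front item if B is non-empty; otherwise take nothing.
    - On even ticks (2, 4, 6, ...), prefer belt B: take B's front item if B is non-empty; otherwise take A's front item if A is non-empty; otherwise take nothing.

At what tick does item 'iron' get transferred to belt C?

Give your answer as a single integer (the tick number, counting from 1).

Tick 1: prefer A, take apple from A; A=[reel,mast,spool] B=[fin,axle,iron,mesh] C=[apple]
Tick 2: prefer B, take fin from B; A=[reel,mast,spool] B=[axle,iron,mesh] C=[apple,fin]
Tick 3: prefer A, take reel from A; A=[mast,spool] B=[axle,iron,mesh] C=[apple,fin,reel]
Tick 4: prefer B, take axle from B; A=[mast,spool] B=[iron,mesh] C=[apple,fin,reel,axle]
Tick 5: prefer A, take mast from A; A=[spool] B=[iron,mesh] C=[apple,fin,reel,axle,mast]
Tick 6: prefer B, take iron from B; A=[spool] B=[mesh] C=[apple,fin,reel,axle,mast,iron]

Answer: 6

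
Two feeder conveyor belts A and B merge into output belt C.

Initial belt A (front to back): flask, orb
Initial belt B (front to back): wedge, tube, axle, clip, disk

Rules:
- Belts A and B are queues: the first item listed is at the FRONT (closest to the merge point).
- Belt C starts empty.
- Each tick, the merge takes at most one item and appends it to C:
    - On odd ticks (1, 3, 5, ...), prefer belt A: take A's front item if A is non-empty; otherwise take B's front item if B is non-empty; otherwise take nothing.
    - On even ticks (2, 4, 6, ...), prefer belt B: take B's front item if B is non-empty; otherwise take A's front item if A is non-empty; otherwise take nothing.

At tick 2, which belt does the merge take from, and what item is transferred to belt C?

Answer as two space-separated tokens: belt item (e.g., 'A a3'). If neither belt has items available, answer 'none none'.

Answer: B wedge

Derivation:
Tick 1: prefer A, take flask from A; A=[orb] B=[wedge,tube,axle,clip,disk] C=[flask]
Tick 2: prefer B, take wedge from B; A=[orb] B=[tube,axle,clip,disk] C=[flask,wedge]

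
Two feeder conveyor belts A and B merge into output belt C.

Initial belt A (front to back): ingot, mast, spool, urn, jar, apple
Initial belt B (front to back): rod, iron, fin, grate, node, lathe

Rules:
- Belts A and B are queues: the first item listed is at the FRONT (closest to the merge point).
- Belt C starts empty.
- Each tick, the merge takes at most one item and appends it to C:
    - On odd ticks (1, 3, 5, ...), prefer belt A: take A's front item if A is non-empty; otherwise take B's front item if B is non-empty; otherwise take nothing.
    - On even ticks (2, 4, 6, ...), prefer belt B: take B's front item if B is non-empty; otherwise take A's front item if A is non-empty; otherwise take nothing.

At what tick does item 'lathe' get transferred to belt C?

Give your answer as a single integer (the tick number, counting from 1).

Tick 1: prefer A, take ingot from A; A=[mast,spool,urn,jar,apple] B=[rod,iron,fin,grate,node,lathe] C=[ingot]
Tick 2: prefer B, take rod from B; A=[mast,spool,urn,jar,apple] B=[iron,fin,grate,node,lathe] C=[ingot,rod]
Tick 3: prefer A, take mast from A; A=[spool,urn,jar,apple] B=[iron,fin,grate,node,lathe] C=[ingot,rod,mast]
Tick 4: prefer B, take iron from B; A=[spool,urn,jar,apple] B=[fin,grate,node,lathe] C=[ingot,rod,mast,iron]
Tick 5: prefer A, take spool from A; A=[urn,jar,apple] B=[fin,grate,node,lathe] C=[ingot,rod,mast,iron,spool]
Tick 6: prefer B, take fin from B; A=[urn,jar,apple] B=[grate,node,lathe] C=[ingot,rod,mast,iron,spool,fin]
Tick 7: prefer A, take urn from A; A=[jar,apple] B=[grate,node,lathe] C=[ingot,rod,mast,iron,spool,fin,urn]
Tick 8: prefer B, take grate from B; A=[jar,apple] B=[node,lathe] C=[ingot,rod,mast,iron,spool,fin,urn,grate]
Tick 9: prefer A, take jar from A; A=[apple] B=[node,lathe] C=[ingot,rod,mast,iron,spool,fin,urn,grate,jar]
Tick 10: prefer B, take node from B; A=[apple] B=[lathe] C=[ingot,rod,mast,iron,spool,fin,urn,grate,jar,node]
Tick 11: prefer A, take apple from A; A=[-] B=[lathe] C=[ingot,rod,mast,iron,spool,fin,urn,grate,jar,node,apple]
Tick 12: prefer B, take lathe from B; A=[-] B=[-] C=[ingot,rod,mast,iron,spool,fin,urn,grate,jar,node,apple,lathe]

Answer: 12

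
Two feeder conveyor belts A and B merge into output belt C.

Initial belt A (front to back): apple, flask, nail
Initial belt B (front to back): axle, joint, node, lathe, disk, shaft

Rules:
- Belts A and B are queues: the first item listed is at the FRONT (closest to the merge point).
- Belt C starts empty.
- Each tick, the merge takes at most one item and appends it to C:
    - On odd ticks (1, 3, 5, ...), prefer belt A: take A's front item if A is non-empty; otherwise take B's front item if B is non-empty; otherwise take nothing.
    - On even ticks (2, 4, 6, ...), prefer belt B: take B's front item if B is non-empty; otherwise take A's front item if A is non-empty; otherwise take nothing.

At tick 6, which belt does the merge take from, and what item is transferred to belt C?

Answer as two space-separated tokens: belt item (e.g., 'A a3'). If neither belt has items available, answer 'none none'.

Tick 1: prefer A, take apple from A; A=[flask,nail] B=[axle,joint,node,lathe,disk,shaft] C=[apple]
Tick 2: prefer B, take axle from B; A=[flask,nail] B=[joint,node,lathe,disk,shaft] C=[apple,axle]
Tick 3: prefer A, take flask from A; A=[nail] B=[joint,node,lathe,disk,shaft] C=[apple,axle,flask]
Tick 4: prefer B, take joint from B; A=[nail] B=[node,lathe,disk,shaft] C=[apple,axle,flask,joint]
Tick 5: prefer A, take nail from A; A=[-] B=[node,lathe,disk,shaft] C=[apple,axle,flask,joint,nail]
Tick 6: prefer B, take node from B; A=[-] B=[lathe,disk,shaft] C=[apple,axle,flask,joint,nail,node]

Answer: B node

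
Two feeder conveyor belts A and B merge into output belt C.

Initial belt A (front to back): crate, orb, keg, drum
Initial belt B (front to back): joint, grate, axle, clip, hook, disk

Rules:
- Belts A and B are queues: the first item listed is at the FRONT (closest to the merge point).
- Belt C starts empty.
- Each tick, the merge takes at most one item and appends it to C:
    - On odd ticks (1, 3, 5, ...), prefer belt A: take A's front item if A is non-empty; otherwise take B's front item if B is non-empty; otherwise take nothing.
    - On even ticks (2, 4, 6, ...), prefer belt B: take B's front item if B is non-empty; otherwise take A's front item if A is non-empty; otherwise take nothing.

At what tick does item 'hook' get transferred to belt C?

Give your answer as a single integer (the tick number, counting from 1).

Answer: 9

Derivation:
Tick 1: prefer A, take crate from A; A=[orb,keg,drum] B=[joint,grate,axle,clip,hook,disk] C=[crate]
Tick 2: prefer B, take joint from B; A=[orb,keg,drum] B=[grate,axle,clip,hook,disk] C=[crate,joint]
Tick 3: prefer A, take orb from A; A=[keg,drum] B=[grate,axle,clip,hook,disk] C=[crate,joint,orb]
Tick 4: prefer B, take grate from B; A=[keg,drum] B=[axle,clip,hook,disk] C=[crate,joint,orb,grate]
Tick 5: prefer A, take keg from A; A=[drum] B=[axle,clip,hook,disk] C=[crate,joint,orb,grate,keg]
Tick 6: prefer B, take axle from B; A=[drum] B=[clip,hook,disk] C=[crate,joint,orb,grate,keg,axle]
Tick 7: prefer A, take drum from A; A=[-] B=[clip,hook,disk] C=[crate,joint,orb,grate,keg,axle,drum]
Tick 8: prefer B, take clip from B; A=[-] B=[hook,disk] C=[crate,joint,orb,grate,keg,axle,drum,clip]
Tick 9: prefer A, take hook from B; A=[-] B=[disk] C=[crate,joint,orb,grate,keg,axle,drum,clip,hook]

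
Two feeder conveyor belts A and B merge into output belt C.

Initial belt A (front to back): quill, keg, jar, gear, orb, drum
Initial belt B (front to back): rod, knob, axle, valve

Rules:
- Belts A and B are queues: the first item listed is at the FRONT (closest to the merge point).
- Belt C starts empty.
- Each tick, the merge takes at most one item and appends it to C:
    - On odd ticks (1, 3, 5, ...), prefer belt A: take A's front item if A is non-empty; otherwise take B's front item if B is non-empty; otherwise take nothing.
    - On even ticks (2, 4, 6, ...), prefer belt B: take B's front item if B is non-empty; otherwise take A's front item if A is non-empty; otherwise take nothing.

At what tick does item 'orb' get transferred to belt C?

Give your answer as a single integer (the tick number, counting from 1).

Answer: 9

Derivation:
Tick 1: prefer A, take quill from A; A=[keg,jar,gear,orb,drum] B=[rod,knob,axle,valve] C=[quill]
Tick 2: prefer B, take rod from B; A=[keg,jar,gear,orb,drum] B=[knob,axle,valve] C=[quill,rod]
Tick 3: prefer A, take keg from A; A=[jar,gear,orb,drum] B=[knob,axle,valve] C=[quill,rod,keg]
Tick 4: prefer B, take knob from B; A=[jar,gear,orb,drum] B=[axle,valve] C=[quill,rod,keg,knob]
Tick 5: prefer A, take jar from A; A=[gear,orb,drum] B=[axle,valve] C=[quill,rod,keg,knob,jar]
Tick 6: prefer B, take axle from B; A=[gear,orb,drum] B=[valve] C=[quill,rod,keg,knob,jar,axle]
Tick 7: prefer A, take gear from A; A=[orb,drum] B=[valve] C=[quill,rod,keg,knob,jar,axle,gear]
Tick 8: prefer B, take valve from B; A=[orb,drum] B=[-] C=[quill,rod,keg,knob,jar,axle,gear,valve]
Tick 9: prefer A, take orb from A; A=[drum] B=[-] C=[quill,rod,keg,knob,jar,axle,gear,valve,orb]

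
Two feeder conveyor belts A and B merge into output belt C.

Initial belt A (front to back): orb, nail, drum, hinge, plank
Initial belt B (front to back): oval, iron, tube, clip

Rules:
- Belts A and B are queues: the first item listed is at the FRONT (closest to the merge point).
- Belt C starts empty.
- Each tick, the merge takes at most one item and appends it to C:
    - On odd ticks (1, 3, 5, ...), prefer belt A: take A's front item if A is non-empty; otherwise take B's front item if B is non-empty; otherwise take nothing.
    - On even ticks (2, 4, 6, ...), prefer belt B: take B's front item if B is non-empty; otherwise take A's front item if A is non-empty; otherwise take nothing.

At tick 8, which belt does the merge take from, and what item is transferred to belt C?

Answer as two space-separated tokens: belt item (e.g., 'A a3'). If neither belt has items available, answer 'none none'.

Tick 1: prefer A, take orb from A; A=[nail,drum,hinge,plank] B=[oval,iron,tube,clip] C=[orb]
Tick 2: prefer B, take oval from B; A=[nail,drum,hinge,plank] B=[iron,tube,clip] C=[orb,oval]
Tick 3: prefer A, take nail from A; A=[drum,hinge,plank] B=[iron,tube,clip] C=[orb,oval,nail]
Tick 4: prefer B, take iron from B; A=[drum,hinge,plank] B=[tube,clip] C=[orb,oval,nail,iron]
Tick 5: prefer A, take drum from A; A=[hinge,plank] B=[tube,clip] C=[orb,oval,nail,iron,drum]
Tick 6: prefer B, take tube from B; A=[hinge,plank] B=[clip] C=[orb,oval,nail,iron,drum,tube]
Tick 7: prefer A, take hinge from A; A=[plank] B=[clip] C=[orb,oval,nail,iron,drum,tube,hinge]
Tick 8: prefer B, take clip from B; A=[plank] B=[-] C=[orb,oval,nail,iron,drum,tube,hinge,clip]

Answer: B clip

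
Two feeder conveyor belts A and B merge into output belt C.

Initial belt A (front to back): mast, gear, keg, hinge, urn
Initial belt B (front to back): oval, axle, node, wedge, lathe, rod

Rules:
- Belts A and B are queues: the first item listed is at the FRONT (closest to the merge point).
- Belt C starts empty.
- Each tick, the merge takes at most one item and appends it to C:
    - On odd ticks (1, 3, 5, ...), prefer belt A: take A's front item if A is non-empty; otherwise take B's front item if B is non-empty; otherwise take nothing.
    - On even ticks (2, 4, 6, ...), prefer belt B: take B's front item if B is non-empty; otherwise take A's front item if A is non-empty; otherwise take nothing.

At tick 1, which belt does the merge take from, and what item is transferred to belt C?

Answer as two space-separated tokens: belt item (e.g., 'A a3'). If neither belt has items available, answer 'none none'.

Tick 1: prefer A, take mast from A; A=[gear,keg,hinge,urn] B=[oval,axle,node,wedge,lathe,rod] C=[mast]

Answer: A mast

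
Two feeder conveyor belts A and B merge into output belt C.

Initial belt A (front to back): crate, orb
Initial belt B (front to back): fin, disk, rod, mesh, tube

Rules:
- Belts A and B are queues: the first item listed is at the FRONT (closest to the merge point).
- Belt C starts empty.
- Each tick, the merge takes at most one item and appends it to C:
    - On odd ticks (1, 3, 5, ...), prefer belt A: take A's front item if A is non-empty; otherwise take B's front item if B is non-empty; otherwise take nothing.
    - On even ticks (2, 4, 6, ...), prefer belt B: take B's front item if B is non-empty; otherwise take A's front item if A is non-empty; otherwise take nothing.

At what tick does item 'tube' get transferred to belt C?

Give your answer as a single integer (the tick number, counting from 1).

Answer: 7

Derivation:
Tick 1: prefer A, take crate from A; A=[orb] B=[fin,disk,rod,mesh,tube] C=[crate]
Tick 2: prefer B, take fin from B; A=[orb] B=[disk,rod,mesh,tube] C=[crate,fin]
Tick 3: prefer A, take orb from A; A=[-] B=[disk,rod,mesh,tube] C=[crate,fin,orb]
Tick 4: prefer B, take disk from B; A=[-] B=[rod,mesh,tube] C=[crate,fin,orb,disk]
Tick 5: prefer A, take rod from B; A=[-] B=[mesh,tube] C=[crate,fin,orb,disk,rod]
Tick 6: prefer B, take mesh from B; A=[-] B=[tube] C=[crate,fin,orb,disk,rod,mesh]
Tick 7: prefer A, take tube from B; A=[-] B=[-] C=[crate,fin,orb,disk,rod,mesh,tube]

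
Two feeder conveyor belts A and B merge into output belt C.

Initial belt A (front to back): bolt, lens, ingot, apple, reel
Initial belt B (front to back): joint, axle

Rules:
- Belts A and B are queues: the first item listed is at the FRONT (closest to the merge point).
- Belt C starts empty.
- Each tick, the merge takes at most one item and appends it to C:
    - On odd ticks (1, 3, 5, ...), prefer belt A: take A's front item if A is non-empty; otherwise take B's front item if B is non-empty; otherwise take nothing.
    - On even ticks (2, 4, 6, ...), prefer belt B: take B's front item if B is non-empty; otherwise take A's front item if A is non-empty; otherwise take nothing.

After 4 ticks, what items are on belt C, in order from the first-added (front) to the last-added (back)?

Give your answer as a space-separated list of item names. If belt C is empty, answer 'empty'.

Answer: bolt joint lens axle

Derivation:
Tick 1: prefer A, take bolt from A; A=[lens,ingot,apple,reel] B=[joint,axle] C=[bolt]
Tick 2: prefer B, take joint from B; A=[lens,ingot,apple,reel] B=[axle] C=[bolt,joint]
Tick 3: prefer A, take lens from A; A=[ingot,apple,reel] B=[axle] C=[bolt,joint,lens]
Tick 4: prefer B, take axle from B; A=[ingot,apple,reel] B=[-] C=[bolt,joint,lens,axle]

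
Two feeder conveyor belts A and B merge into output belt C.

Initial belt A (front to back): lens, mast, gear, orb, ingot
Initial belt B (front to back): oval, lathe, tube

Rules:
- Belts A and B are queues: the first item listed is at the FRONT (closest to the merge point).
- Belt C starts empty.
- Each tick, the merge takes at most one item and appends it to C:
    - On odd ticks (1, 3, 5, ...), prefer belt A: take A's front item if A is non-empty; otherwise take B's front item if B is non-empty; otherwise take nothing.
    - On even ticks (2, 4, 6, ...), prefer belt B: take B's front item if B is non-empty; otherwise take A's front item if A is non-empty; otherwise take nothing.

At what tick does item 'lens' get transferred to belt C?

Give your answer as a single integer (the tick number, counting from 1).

Tick 1: prefer A, take lens from A; A=[mast,gear,orb,ingot] B=[oval,lathe,tube] C=[lens]

Answer: 1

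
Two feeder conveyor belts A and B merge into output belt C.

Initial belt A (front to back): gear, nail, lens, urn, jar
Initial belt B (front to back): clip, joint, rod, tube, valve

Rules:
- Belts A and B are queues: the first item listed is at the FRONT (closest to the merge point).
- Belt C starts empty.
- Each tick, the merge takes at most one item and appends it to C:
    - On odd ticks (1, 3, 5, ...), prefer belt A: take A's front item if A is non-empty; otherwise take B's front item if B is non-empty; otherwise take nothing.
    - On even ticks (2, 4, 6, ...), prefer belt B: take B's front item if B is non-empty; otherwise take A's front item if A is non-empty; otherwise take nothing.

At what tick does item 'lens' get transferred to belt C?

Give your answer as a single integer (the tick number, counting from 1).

Answer: 5

Derivation:
Tick 1: prefer A, take gear from A; A=[nail,lens,urn,jar] B=[clip,joint,rod,tube,valve] C=[gear]
Tick 2: prefer B, take clip from B; A=[nail,lens,urn,jar] B=[joint,rod,tube,valve] C=[gear,clip]
Tick 3: prefer A, take nail from A; A=[lens,urn,jar] B=[joint,rod,tube,valve] C=[gear,clip,nail]
Tick 4: prefer B, take joint from B; A=[lens,urn,jar] B=[rod,tube,valve] C=[gear,clip,nail,joint]
Tick 5: prefer A, take lens from A; A=[urn,jar] B=[rod,tube,valve] C=[gear,clip,nail,joint,lens]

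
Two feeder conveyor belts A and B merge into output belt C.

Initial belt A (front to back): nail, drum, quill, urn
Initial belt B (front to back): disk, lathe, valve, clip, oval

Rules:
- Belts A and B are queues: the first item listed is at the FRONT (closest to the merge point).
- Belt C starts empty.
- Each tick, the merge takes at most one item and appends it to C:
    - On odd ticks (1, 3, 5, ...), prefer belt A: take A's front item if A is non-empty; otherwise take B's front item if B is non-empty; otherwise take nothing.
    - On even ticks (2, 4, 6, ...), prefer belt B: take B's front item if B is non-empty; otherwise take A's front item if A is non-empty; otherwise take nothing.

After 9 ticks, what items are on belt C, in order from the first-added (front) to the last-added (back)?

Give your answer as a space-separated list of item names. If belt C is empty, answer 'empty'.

Tick 1: prefer A, take nail from A; A=[drum,quill,urn] B=[disk,lathe,valve,clip,oval] C=[nail]
Tick 2: prefer B, take disk from B; A=[drum,quill,urn] B=[lathe,valve,clip,oval] C=[nail,disk]
Tick 3: prefer A, take drum from A; A=[quill,urn] B=[lathe,valve,clip,oval] C=[nail,disk,drum]
Tick 4: prefer B, take lathe from B; A=[quill,urn] B=[valve,clip,oval] C=[nail,disk,drum,lathe]
Tick 5: prefer A, take quill from A; A=[urn] B=[valve,clip,oval] C=[nail,disk,drum,lathe,quill]
Tick 6: prefer B, take valve from B; A=[urn] B=[clip,oval] C=[nail,disk,drum,lathe,quill,valve]
Tick 7: prefer A, take urn from A; A=[-] B=[clip,oval] C=[nail,disk,drum,lathe,quill,valve,urn]
Tick 8: prefer B, take clip from B; A=[-] B=[oval] C=[nail,disk,drum,lathe,quill,valve,urn,clip]
Tick 9: prefer A, take oval from B; A=[-] B=[-] C=[nail,disk,drum,lathe,quill,valve,urn,clip,oval]

Answer: nail disk drum lathe quill valve urn clip oval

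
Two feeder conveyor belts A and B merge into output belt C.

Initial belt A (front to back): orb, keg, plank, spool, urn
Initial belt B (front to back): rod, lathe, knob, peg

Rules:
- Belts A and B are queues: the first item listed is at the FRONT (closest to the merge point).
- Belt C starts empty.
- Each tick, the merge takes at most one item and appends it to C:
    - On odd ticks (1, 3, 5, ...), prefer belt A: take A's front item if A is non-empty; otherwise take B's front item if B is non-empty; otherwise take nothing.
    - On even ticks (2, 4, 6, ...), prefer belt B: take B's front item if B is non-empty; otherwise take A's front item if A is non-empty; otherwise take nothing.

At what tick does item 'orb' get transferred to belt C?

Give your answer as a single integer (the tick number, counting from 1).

Tick 1: prefer A, take orb from A; A=[keg,plank,spool,urn] B=[rod,lathe,knob,peg] C=[orb]

Answer: 1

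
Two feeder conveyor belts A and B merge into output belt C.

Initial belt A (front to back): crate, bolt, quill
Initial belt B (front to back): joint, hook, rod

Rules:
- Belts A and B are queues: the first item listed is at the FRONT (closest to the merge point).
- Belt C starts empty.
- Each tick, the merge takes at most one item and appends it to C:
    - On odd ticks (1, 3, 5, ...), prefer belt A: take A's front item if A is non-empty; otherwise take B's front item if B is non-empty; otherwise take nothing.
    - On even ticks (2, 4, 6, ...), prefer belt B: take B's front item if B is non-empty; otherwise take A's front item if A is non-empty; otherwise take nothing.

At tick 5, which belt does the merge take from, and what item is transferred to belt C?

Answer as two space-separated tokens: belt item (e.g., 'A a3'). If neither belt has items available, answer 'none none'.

Answer: A quill

Derivation:
Tick 1: prefer A, take crate from A; A=[bolt,quill] B=[joint,hook,rod] C=[crate]
Tick 2: prefer B, take joint from B; A=[bolt,quill] B=[hook,rod] C=[crate,joint]
Tick 3: prefer A, take bolt from A; A=[quill] B=[hook,rod] C=[crate,joint,bolt]
Tick 4: prefer B, take hook from B; A=[quill] B=[rod] C=[crate,joint,bolt,hook]
Tick 5: prefer A, take quill from A; A=[-] B=[rod] C=[crate,joint,bolt,hook,quill]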